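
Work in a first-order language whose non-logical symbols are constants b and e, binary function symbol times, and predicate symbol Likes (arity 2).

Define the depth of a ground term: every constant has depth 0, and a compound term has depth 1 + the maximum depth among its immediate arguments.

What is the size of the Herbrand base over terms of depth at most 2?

First count ground terms of depth ≤ 2.
Let N_k count ground terms of depth at most k. Each non-constant term of depth ≤ k is some function symbol applied to depth-≤(k−1) arguments, giving N_k = 2 + N_{k-1}^2.
N_0 = 2
N_1 = 2 + 2^2 = 6
N_2 = 2 + 6^2 = 38
So |H| = 38.
A ground atom is a predicate applied to a tuple of terms from H, so the count is the sum over predicates of |H|^arity:
  Likes: 38^2 = 1444
Total ground atoms: 1444.

1444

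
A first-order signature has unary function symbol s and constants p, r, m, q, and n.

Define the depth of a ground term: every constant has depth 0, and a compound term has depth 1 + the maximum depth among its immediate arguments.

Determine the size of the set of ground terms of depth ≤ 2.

Write N_k for the number of ground terms of depth ≤ k. A term of depth ≤ k is either a constant or a function symbol applied to arguments of depth ≤ k−1, so N_k = 5 + N_{k-1}.
N_0 = 5
N_1 = 5 + 5 = 10
N_2 = 5 + 10 = 15

15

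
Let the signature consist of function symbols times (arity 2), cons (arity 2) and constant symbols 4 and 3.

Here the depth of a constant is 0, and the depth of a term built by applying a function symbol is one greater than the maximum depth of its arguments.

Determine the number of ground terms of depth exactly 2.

192

Write N_k for the number of ground terms of depth ≤ k. A term of depth ≤ k is either a constant or a function symbol applied to arguments of depth ≤ k−1, so N_k = 2 + N_{k-1}^2 + N_{k-1}^2.
N_0 = 2
N_1 = 2 + 2^2 + 2^2 = 10
N_2 = 2 + 10^2 + 10^2 = 202
Terms of depth exactly 2: N_2 − N_1 = 202 − 10 = 192.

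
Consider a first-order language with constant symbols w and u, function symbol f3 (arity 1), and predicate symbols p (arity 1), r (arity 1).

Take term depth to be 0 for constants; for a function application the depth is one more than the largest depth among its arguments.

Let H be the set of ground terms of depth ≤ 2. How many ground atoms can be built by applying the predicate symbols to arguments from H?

First count ground terms of depth ≤ 2.
Let N_k count ground terms of depth at most k. Each non-constant term of depth ≤ k is some function symbol applied to depth-≤(k−1) arguments, giving N_k = 2 + N_{k-1}.
N_0 = 2
N_1 = 2 + 2 = 4
N_2 = 2 + 4 = 6
So |H| = 6.
Ground atoms are formed by filling each argument slot of a predicate with a term from H, so an r-ary predicate gives |H|^r atoms:
  p: 6;  r: 6
Total ground atoms: 6 + 6 = 12.

12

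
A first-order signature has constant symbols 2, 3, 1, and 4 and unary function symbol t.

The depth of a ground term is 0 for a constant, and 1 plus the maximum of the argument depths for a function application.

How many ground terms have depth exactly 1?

If N_k denotes the number of depth-≤k ground terms, the 4 constants give N_0 = 4, and each function symbol of arity r contributes N_{k-1}^r new terms at level k: N_k = 4 + N_{k-1}.
N_0 = 4
N_1 = 4 + 4 = 8
Terms of depth exactly 1: N_1 − N_0 = 8 − 4 = 4.

4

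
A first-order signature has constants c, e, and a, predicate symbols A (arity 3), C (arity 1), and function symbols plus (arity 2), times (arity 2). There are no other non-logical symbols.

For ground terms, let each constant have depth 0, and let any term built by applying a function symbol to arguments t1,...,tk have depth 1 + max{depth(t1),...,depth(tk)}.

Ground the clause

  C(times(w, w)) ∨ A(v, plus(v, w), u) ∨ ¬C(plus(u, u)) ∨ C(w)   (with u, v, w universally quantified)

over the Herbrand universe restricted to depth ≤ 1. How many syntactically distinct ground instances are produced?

9261

Ground terms of depth ≤ 1:
  If N_k denotes the number of depth-≤k ground terms, the 3 constants give N_0 = 3, and each function symbol of arity r contributes N_{k-1}^r new terms at level k: N_k = 3 + N_{k-1}^2 + N_{k-1}^2.
  N_0 = 3
  N_1 = 3 + 3^2 + 3^2 = 21
So there are 21 ground terms available for substitution.
There are 3 variables to instantiate (u, v, w), each occurring in at least one literal, so different choices give different ground instances.
Number of ground instances = 21^3 = 9261.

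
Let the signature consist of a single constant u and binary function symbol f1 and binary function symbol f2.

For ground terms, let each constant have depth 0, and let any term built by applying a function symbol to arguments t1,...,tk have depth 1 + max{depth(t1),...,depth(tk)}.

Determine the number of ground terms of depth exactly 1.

2

Write N_k for the number of ground terms of depth ≤ k. A term of depth ≤ k is either a constant or a function symbol applied to arguments of depth ≤ k−1, so N_k = 1 + N_{k-1}^2 + N_{k-1}^2.
N_0 = 1
N_1 = 1 + 1^2 + 1^2 = 3
Terms of depth exactly 1: N_1 − N_0 = 3 − 1 = 2.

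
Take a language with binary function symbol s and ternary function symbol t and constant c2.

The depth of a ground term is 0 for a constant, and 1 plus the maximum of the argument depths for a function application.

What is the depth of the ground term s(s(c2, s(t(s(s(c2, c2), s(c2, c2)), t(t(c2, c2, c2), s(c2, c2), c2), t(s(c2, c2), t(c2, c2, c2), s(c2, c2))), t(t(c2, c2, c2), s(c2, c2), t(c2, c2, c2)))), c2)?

depth(s(c2, c2)) = 1 + max(0, 0) = 1
depth(s(s(c2, c2), s(c2, c2))) = 1 + max(1, 1) = 2
depth(t(c2, c2, c2)) = 1 + max(0, 0, 0) = 1
depth(t(t(c2, c2, c2), s(c2, c2), c2)) = 1 + max(1, 1, 0) = 2
depth(t(s(c2, c2), t(c2, c2, c2), s(c2, c2))) = 1 + max(1, 1, 1) = 2
depth(t(s(s(c2, c2), s(c2, c2)), t(t(c2, c2, c2), s(c2, c2), c2), t(s(c2, c2), t(c2, c2, c2), s(c2, c2)))) = 1 + max(2, 2, 2) = 3
depth(t(t(c2, c2, c2), s(c2, c2), t(c2, c2, c2))) = 1 + max(1, 1, 1) = 2
depth(s(t(s(s(c2, c2), s(c2, c2)), t(t(c2, c2, c2), s(c2, c2), c2), t(s(c2, c2), t(c2, c2, c2), s(c2, c2))), t(t(c2, c2, c2), s(c2, c2), t(c2, c2, c2)))) = 1 + max(3, 2) = 4
depth(s(c2, s(t(s(s(c2, c2), s(c2, c2)), t(t(c2, c2, c2), s(c2, c2), c2), t(s(c2, c2), t(c2, c2, c2), s(c2, c2))), t(t(c2, c2, c2), s(c2, c2), t(c2, c2, c2))))) = 1 + max(0, 4) = 5
depth(s(s(c2, s(t(s(s(c2, c2), s(c2, c2)), t(t(c2, c2, c2), s(c2, c2), c2), t(s(c2, c2), t(c2, c2, c2), s(c2, c2))), t(t(c2, c2, c2), s(c2, c2), t(c2, c2, c2)))), c2)) = 1 + max(5, 0) = 6

6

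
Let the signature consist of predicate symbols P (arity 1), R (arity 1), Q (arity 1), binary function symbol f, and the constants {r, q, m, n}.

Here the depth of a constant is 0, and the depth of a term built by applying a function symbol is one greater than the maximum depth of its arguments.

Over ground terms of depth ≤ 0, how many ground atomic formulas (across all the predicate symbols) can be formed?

First count ground terms of depth ≤ 0.
Write N_k for the number of ground terms of depth ≤ k. A term of depth ≤ k is either a constant or a function symbol applied to arguments of depth ≤ k−1, so N_k = 4 + N_{k-1}^2.
N_0 = 4
Explicitly: r, q, m, n.
So |H| = 4.
Ground atoms are formed by filling each argument slot of a predicate with a term from H, so an r-ary predicate gives |H|^r atoms:
  P: 4;  R: 4;  Q: 4
Total ground atoms: 4 + 4 + 4 = 12.

12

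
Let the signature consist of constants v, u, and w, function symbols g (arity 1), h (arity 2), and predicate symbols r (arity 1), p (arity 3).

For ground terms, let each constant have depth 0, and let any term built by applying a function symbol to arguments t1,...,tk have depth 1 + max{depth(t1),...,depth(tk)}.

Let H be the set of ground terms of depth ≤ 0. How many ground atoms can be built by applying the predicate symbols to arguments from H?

30

First count ground terms of depth ≤ 0.
Write N_k for the number of ground terms of depth ≤ k. A term of depth ≤ k is either a constant or a function symbol applied to arguments of depth ≤ k−1, so N_k = 3 + N_{k-1} + N_{k-1}^2.
N_0 = 3
Explicitly: v, u, w.
So |H| = 3.
For each predicate symbol, the number of ground atoms is |H| raised to its arity; summing:
  r: 3;  p: 3^3 = 27
Total ground atoms: 3 + 27 = 30.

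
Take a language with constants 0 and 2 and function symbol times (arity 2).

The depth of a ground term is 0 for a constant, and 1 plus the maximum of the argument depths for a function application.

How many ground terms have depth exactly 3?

Let N_k = |{terms of depth ≤ k}|. Then N_0 = 2 and N_k = 2 + N_{k-1}^2 for k ≥ 1 (one summand per function symbol, arity giving the exponent).
N_0 = 2
N_1 = 2 + 2^2 = 6
N_2 = 2 + 6^2 = 38
N_3 = 2 + 38^2 = 1446
Terms of depth exactly 3: N_3 − N_2 = 1446 − 38 = 1408.

1408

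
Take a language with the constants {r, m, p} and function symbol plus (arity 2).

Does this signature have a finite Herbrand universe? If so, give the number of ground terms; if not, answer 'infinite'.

The signature has at least one function symbol (plus, arity 2) and at least one constant (r).
Iterating plus gives infinitely many distinct ground terms: r, plus(r, r), plus(plus(r, r), plus(r, r)), ...
So the Herbrand universe is infinite.

infinite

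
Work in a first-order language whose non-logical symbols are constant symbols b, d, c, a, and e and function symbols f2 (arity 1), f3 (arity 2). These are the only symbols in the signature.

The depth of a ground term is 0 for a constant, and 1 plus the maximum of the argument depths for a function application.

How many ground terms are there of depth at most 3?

Let N_k count ground terms of depth at most k. Each non-constant term of depth ≤ k is some function symbol applied to depth-≤(k−1) arguments, giving N_k = 5 + N_{k-1} + N_{k-1}^2.
N_0 = 5
N_1 = 5 + 5 + 5^2 = 35
N_2 = 5 + 35 + 35^2 = 1265
N_3 = 5 + 1265 + 1265^2 = 1601495

1601495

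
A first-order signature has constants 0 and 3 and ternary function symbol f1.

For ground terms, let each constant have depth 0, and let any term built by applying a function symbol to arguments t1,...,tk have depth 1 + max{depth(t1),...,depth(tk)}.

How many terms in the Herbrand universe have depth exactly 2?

992

Let N_k = |{terms of depth ≤ k}|. Then N_0 = 2 and N_k = 2 + N_{k-1}^3 for k ≥ 1 (one summand per function symbol, arity giving the exponent).
N_0 = 2
N_1 = 2 + 2^3 = 10
N_2 = 2 + 10^3 = 1002
Terms of depth exactly 2: N_2 − N_1 = 1002 − 10 = 992.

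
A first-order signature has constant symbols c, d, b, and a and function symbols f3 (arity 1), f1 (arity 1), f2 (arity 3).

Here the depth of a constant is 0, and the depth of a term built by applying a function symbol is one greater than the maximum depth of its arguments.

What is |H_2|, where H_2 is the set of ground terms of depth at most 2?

If N_k denotes the number of depth-≤k ground terms, the 4 constants give N_0 = 4, and each function symbol of arity r contributes N_{k-1}^r new terms at level k: N_k = 4 + N_{k-1} + N_{k-1} + N_{k-1}^3.
N_0 = 4
N_1 = 4 + 4 + 4 + 4^3 = 76
N_2 = 4 + 76 + 76 + 76^3 = 439132

439132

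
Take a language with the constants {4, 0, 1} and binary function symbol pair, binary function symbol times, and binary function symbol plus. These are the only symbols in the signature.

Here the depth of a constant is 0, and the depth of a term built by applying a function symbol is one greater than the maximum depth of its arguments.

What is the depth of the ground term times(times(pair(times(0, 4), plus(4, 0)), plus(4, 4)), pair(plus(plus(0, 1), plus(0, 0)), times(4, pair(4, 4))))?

4

depth(times(0, 4)) = 1 + max(0, 0) = 1
depth(plus(4, 0)) = 1 + max(0, 0) = 1
depth(pair(times(0, 4), plus(4, 0))) = 1 + max(1, 1) = 2
depth(plus(4, 4)) = 1 + max(0, 0) = 1
depth(times(pair(times(0, 4), plus(4, 0)), plus(4, 4))) = 1 + max(2, 1) = 3
depth(plus(0, 1)) = 1 + max(0, 0) = 1
depth(plus(0, 0)) = 1 + max(0, 0) = 1
depth(plus(plus(0, 1), plus(0, 0))) = 1 + max(1, 1) = 2
depth(pair(4, 4)) = 1 + max(0, 0) = 1
depth(times(4, pair(4, 4))) = 1 + max(0, 1) = 2
depth(pair(plus(plus(0, 1), plus(0, 0)), times(4, pair(4, 4)))) = 1 + max(2, 2) = 3
depth(times(times(pair(times(0, 4), plus(4, 0)), plus(4, 4)), pair(plus(plus(0, 1), plus(0, 0)), times(4, pair(4, 4))))) = 1 + max(3, 3) = 4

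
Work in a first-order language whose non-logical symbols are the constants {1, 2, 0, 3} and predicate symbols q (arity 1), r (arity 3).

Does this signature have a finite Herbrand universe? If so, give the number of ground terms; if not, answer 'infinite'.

4

There are no function symbols, so every ground term is one of the 4 constants.
The Herbrand universe is {1, 2, 0, 3}, which is finite with 4 elements.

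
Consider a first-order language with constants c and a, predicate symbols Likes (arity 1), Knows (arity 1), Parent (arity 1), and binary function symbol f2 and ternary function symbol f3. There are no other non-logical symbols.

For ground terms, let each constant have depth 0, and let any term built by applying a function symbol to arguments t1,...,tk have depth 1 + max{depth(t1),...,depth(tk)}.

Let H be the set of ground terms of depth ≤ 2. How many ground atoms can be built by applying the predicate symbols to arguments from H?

8826

First count ground terms of depth ≤ 2.
Let N_k = |{terms of depth ≤ k}|. Then N_0 = 2 and N_k = 2 + N_{k-1}^2 + N_{k-1}^3 for k ≥ 1 (one summand per function symbol, arity giving the exponent).
N_0 = 2
N_1 = 2 + 2^2 + 2^3 = 14
N_2 = 2 + 14^2 + 14^3 = 2942
So |H| = 2942.
For each predicate symbol, the number of ground atoms is |H| raised to its arity; summing:
  Likes: 2942;  Knows: 2942;  Parent: 2942
Total ground atoms: 2942 + 2942 + 2942 = 8826.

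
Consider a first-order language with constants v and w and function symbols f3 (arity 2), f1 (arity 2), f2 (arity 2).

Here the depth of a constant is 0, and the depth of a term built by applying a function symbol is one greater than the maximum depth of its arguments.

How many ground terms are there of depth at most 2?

590

Let N_k count ground terms of depth at most k. Each non-constant term of depth ≤ k is some function symbol applied to depth-≤(k−1) arguments, giving N_k = 2 + N_{k-1}^2 + N_{k-1}^2 + N_{k-1}^2.
N_0 = 2
N_1 = 2 + 2^2 + 2^2 + 2^2 = 14
N_2 = 2 + 14^2 + 14^2 + 14^2 = 590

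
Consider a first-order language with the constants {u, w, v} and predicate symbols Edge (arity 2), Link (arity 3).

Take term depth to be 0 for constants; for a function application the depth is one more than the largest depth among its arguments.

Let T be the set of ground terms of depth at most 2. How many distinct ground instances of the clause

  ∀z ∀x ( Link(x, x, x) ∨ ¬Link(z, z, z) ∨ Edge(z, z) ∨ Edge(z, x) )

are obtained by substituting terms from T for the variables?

Ground terms of depth ≤ 2:
  With no function symbols every ground term is a constant, so there are exactly 3 ground terms at every depth bound.
  N_0 = 3
  N_1 = 3
  N_2 = 3
  Explicitly: u, w, v.
So there are 3 ground terms available for substitution.
Each of z, x ranges independently over the available ground terms, and distinct assignments produce distinct instances.
Number of ground instances = 3^2 = 9.

9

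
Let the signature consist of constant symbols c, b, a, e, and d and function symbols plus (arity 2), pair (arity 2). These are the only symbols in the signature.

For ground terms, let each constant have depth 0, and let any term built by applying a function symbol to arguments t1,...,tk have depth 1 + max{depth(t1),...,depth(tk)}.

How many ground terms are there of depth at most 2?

If N_k denotes the number of depth-≤k ground terms, the 5 constants give N_0 = 5, and each function symbol of arity r contributes N_{k-1}^r new terms at level k: N_k = 5 + N_{k-1}^2 + N_{k-1}^2.
N_0 = 5
N_1 = 5 + 5^2 + 5^2 = 55
N_2 = 5 + 55^2 + 55^2 = 6055

6055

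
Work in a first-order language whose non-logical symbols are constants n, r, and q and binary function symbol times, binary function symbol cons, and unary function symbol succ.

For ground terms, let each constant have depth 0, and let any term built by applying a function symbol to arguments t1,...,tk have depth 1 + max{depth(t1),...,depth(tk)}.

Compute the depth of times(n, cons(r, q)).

depth(cons(r, q)) = 1 + max(0, 0) = 1
depth(times(n, cons(r, q))) = 1 + max(0, 1) = 2

2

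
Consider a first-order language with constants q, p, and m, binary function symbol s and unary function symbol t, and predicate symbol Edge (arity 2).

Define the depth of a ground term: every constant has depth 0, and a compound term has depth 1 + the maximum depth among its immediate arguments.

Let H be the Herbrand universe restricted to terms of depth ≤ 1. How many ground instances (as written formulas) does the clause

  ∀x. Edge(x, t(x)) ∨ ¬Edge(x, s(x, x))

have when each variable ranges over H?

Ground terms of depth ≤ 1:
  Let N_k = |{terms of depth ≤ k}|. Then N_0 = 3 and N_k = 3 + N_{k-1}^2 + N_{k-1} for k ≥ 1 (one summand per function symbol, arity giving the exponent).
  N_0 = 3
  N_1 = 3 + 3^2 + 3 = 15
So there are 15 ground terms available for substitution.
The clause has 1 distinct variable (x), which appears in the body. In the free term algebra distinct substitutions yield syntactically distinct ground instances.
Number of ground instances = 15.

15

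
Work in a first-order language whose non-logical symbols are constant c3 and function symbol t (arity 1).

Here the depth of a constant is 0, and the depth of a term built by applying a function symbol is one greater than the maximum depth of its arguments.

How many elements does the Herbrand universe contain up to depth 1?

Let N_k = |{terms of depth ≤ k}|. Then N_0 = 1 and N_k = 1 + N_{k-1} for k ≥ 1 (one summand per function symbol, arity giving the exponent).
N_0 = 1
N_1 = 1 + 1 = 2

2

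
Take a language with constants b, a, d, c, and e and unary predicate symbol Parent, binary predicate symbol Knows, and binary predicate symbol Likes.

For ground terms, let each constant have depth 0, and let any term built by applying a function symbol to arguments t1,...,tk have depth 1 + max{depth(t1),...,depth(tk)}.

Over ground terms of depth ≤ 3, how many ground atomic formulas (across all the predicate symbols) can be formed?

55

First count ground terms of depth ≤ 3.
With no function symbols every ground term is a constant, so there are exactly 5 ground terms at every depth bound.
N_0 = 5
N_1 = 5
N_2 = 5
N_3 = 5
Explicitly: b, a, d, c, e.
So |H| = 5.
A ground atom is a predicate applied to a tuple of terms from H, so the count is the sum over predicates of |H|^arity:
  Parent: 5;  Knows: 5^2 = 25;  Likes: 5^2 = 25
Total ground atoms: 5 + 25 + 25 = 55.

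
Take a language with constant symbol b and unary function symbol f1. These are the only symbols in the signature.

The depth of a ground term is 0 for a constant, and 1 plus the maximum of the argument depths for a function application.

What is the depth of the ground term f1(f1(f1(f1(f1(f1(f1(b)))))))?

7

depth(f1(b)) = 1 + depth(b) = 1 + 0 = 1
depth(f1(f1(b))) = 1 + depth(f1(b)) = 1 + 1 = 2
depth(f1(f1(f1(b)))) = 1 + depth(f1(f1(b))) = 1 + 2 = 3
depth(f1(f1(f1(f1(b))))) = 1 + depth(f1(f1(f1(b)))) = 1 + 3 = 4
depth(f1(f1(f1(f1(f1(b)))))) = 1 + depth(f1(f1(f1(f1(b))))) = 1 + 4 = 5
depth(f1(f1(f1(f1(f1(f1(b))))))) = 1 + depth(f1(f1(f1(f1(f1(b)))))) = 1 + 5 = 6
depth(f1(f1(f1(f1(f1(f1(f1(b)))))))) = 1 + depth(f1(f1(f1(f1(f1(f1(b))))))) = 1 + 6 = 7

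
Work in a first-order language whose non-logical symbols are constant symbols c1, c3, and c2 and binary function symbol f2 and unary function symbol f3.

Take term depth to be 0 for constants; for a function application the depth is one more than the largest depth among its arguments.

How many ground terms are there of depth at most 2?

If N_k denotes the number of depth-≤k ground terms, the 3 constants give N_0 = 3, and each function symbol of arity r contributes N_{k-1}^r new terms at level k: N_k = 3 + N_{k-1}^2 + N_{k-1}.
N_0 = 3
N_1 = 3 + 3^2 + 3 = 15
N_2 = 3 + 15^2 + 15 = 243

243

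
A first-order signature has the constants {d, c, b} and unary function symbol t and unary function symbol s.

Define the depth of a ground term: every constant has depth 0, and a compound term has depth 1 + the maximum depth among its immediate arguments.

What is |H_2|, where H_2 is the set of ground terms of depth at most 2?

21

Let N_k count ground terms of depth at most k. Each non-constant term of depth ≤ k is some function symbol applied to depth-≤(k−1) arguments, giving N_k = 3 + N_{k-1} + N_{k-1}.
N_0 = 3
N_1 = 3 + 3 + 3 = 9
N_2 = 3 + 9 + 9 = 21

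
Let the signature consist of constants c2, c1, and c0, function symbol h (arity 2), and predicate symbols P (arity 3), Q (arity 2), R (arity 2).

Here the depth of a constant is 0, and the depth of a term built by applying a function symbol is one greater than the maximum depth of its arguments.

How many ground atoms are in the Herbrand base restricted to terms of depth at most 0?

45

First count ground terms of depth ≤ 0.
Let N_k count ground terms of depth at most k. Each non-constant term of depth ≤ k is some function symbol applied to depth-≤(k−1) arguments, giving N_k = 3 + N_{k-1}^2.
N_0 = 3
So |H| = 3.
A ground atom is a predicate applied to a tuple of terms from H, so the count is the sum over predicates of |H|^arity:
  P: 3^3 = 27;  Q: 3^2 = 9;  R: 3^2 = 9
Total ground atoms: 27 + 9 + 9 = 45.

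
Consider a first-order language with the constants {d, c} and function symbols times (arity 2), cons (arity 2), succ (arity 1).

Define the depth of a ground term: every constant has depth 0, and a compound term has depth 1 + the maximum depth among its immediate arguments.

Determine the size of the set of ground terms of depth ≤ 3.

182712

Write N_k for the number of ground terms of depth ≤ k. A term of depth ≤ k is either a constant or a function symbol applied to arguments of depth ≤ k−1, so N_k = 2 + N_{k-1}^2 + N_{k-1}^2 + N_{k-1}.
N_0 = 2
N_1 = 2 + 2^2 + 2^2 + 2 = 12
N_2 = 2 + 12^2 + 12^2 + 12 = 302
N_3 = 2 + 302^2 + 302^2 + 302 = 182712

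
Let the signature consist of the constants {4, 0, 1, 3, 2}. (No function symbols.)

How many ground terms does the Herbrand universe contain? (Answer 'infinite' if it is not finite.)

There are no function symbols, so every ground term is one of the 5 constants.
The Herbrand universe is {4, 0, 1, 3, 2}, which is finite with 5 elements.

5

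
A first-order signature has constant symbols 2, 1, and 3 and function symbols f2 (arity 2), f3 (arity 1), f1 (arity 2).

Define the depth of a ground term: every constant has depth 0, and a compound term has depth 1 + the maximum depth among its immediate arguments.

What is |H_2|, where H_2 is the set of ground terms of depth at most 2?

1179

Let N_k count ground terms of depth at most k. Each non-constant term of depth ≤ k is some function symbol applied to depth-≤(k−1) arguments, giving N_k = 3 + N_{k-1}^2 + N_{k-1} + N_{k-1}^2.
N_0 = 3
N_1 = 3 + 3^2 + 3 + 3^2 = 24
N_2 = 3 + 24^2 + 24 + 24^2 = 1179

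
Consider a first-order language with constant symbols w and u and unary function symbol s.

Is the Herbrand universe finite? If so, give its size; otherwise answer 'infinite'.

The signature has at least one function symbol (s, arity 1) and at least one constant (w).
Iterating s gives infinitely many distinct ground terms: w, s(w), s(s(w)), ...
So the Herbrand universe is infinite.

infinite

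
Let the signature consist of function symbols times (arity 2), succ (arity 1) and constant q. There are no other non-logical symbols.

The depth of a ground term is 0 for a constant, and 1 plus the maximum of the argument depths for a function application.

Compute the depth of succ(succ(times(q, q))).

3

depth(times(q, q)) = 1 + max(0, 0) = 1
depth(succ(times(q, q))) = 1 + depth(times(q, q)) = 1 + 1 = 2
depth(succ(succ(times(q, q)))) = 1 + depth(succ(times(q, q))) = 1 + 2 = 3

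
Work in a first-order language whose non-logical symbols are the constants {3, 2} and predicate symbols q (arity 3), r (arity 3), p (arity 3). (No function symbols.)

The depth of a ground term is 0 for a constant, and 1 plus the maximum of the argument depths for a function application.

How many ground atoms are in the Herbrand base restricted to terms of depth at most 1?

24

First count ground terms of depth ≤ 1.
With no function symbols every ground term is a constant, so there are exactly 2 ground terms at every depth bound.
N_0 = 2
N_1 = 2
So |H| = 2.
Each predicate of arity r yields |H|^r ground atoms (one per choice of an r-tuple from H):
  q: 2^3 = 8;  r: 2^3 = 8;  p: 2^3 = 8
Total ground atoms: 8 + 8 + 8 = 24.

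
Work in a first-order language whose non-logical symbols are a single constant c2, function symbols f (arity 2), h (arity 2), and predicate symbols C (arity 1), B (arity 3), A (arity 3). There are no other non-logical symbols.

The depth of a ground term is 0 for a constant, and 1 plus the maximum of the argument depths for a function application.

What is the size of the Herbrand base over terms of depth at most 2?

First count ground terms of depth ≤ 2.
Let N_k = |{terms of depth ≤ k}|. Then N_0 = 1 and N_k = 1 + N_{k-1}^2 + N_{k-1}^2 for k ≥ 1 (one summand per function symbol, arity giving the exponent).
N_0 = 1
N_1 = 1 + 1^2 + 1^2 = 3
N_2 = 1 + 3^2 + 3^2 = 19
So |H| = 19.
For each predicate symbol, the number of ground atoms is |H| raised to its arity; summing:
  C: 19;  B: 19^3 = 6859;  A: 19^3 = 6859
Total ground atoms: 19 + 6859 + 6859 = 13737.

13737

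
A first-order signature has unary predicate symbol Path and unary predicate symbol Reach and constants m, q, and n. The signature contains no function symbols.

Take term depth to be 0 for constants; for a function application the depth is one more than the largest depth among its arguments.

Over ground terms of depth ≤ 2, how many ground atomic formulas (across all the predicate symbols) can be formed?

6

First count ground terms of depth ≤ 2.
With no function symbols every ground term is a constant, so there are exactly 3 ground terms at every depth bound.
N_0 = 3
N_1 = 3
N_2 = 3
Explicitly: m, q, n.
So |H| = 3.
Each predicate of arity r yields |H|^r ground atoms (one per choice of an r-tuple from H):
  Path: 3;  Reach: 3
Total ground atoms: 3 + 3 = 6.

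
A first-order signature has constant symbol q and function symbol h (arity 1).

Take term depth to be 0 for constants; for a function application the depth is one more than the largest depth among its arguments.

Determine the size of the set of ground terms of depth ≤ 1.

Let N_k = |{terms of depth ≤ k}|. Then N_0 = 1 and N_k = 1 + N_{k-1} for k ≥ 1 (one summand per function symbol, arity giving the exponent).
N_0 = 1
N_1 = 1 + 1 = 2
Explicitly: q, h(q).

2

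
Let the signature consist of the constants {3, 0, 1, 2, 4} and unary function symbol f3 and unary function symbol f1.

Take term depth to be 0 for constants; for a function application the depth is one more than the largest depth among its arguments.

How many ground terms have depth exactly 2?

20

If N_k denotes the number of depth-≤k ground terms, the 5 constants give N_0 = 5, and each function symbol of arity r contributes N_{k-1}^r new terms at level k: N_k = 5 + N_{k-1} + N_{k-1}.
N_0 = 5
N_1 = 5 + 5 + 5 = 15
N_2 = 5 + 15 + 15 = 35
Terms of depth exactly 2: N_2 − N_1 = 35 − 15 = 20.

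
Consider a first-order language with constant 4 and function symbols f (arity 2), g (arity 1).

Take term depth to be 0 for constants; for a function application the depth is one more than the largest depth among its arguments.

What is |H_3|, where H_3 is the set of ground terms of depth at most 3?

If N_k denotes the number of depth-≤k ground terms, the 1 constant gives N_0 = 1, and each function symbol of arity r contributes N_{k-1}^r new terms at level k: N_k = 1 + N_{k-1}^2 + N_{k-1}.
N_0 = 1
N_1 = 1 + 1^2 + 1 = 3
N_2 = 1 + 3^2 + 3 = 13
N_3 = 1 + 13^2 + 13 = 183

183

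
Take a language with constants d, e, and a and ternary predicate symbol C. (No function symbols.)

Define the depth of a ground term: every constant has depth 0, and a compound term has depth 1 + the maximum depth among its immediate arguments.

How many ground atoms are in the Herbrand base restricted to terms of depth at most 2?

First count ground terms of depth ≤ 2.
With no function symbols every ground term is a constant, so there are exactly 3 ground terms at every depth bound.
N_0 = 3
N_1 = 3
N_2 = 3
Explicitly: d, e, a.
So |H| = 3.
A ground atom is a predicate applied to a tuple of terms from H, so the count is the sum over predicates of |H|^arity:
  C: 3^3 = 27
Total ground atoms: 27.

27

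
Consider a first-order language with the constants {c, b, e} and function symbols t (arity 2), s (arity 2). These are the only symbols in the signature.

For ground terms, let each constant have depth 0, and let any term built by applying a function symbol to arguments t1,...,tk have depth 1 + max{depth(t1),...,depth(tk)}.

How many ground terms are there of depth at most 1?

Let N_k = |{terms of depth ≤ k}|. Then N_0 = 3 and N_k = 3 + N_{k-1}^2 + N_{k-1}^2 for k ≥ 1 (one summand per function symbol, arity giving the exponent).
N_0 = 3
N_1 = 3 + 3^2 + 3^2 = 21

21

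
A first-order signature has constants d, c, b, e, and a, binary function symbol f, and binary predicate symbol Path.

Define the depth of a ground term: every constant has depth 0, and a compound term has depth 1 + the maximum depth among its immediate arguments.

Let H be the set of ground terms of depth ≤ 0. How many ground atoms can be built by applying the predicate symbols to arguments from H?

First count ground terms of depth ≤ 0.
If N_k denotes the number of depth-≤k ground terms, the 5 constants give N_0 = 5, and each function symbol of arity r contributes N_{k-1}^r new terms at level k: N_k = 5 + N_{k-1}^2.
N_0 = 5
Explicitly: d, c, b, e, a.
So |H| = 5.
A ground atom is a predicate applied to a tuple of terms from H, so the count is the sum over predicates of |H|^arity:
  Path: 5^2 = 25
Total ground atoms: 25.

25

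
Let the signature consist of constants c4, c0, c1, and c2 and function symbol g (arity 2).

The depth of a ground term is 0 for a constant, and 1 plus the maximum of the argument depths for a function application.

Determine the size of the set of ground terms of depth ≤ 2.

Let N_k = |{terms of depth ≤ k}|. Then N_0 = 4 and N_k = 4 + N_{k-1}^2 for k ≥ 1 (one summand per function symbol, arity giving the exponent).
N_0 = 4
N_1 = 4 + 4^2 = 20
N_2 = 4 + 20^2 = 404

404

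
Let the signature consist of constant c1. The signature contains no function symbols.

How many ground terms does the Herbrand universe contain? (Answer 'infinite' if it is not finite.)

1

There are no function symbols, so the only ground term is the single constant.
The Herbrand universe is {c1}, finite with 1 element.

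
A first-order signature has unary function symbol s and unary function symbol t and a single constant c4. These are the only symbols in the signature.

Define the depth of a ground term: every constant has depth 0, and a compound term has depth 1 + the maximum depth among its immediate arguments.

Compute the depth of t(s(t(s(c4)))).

depth(s(c4)) = 1 + depth(c4) = 1 + 0 = 1
depth(t(s(c4))) = 1 + depth(s(c4)) = 1 + 1 = 2
depth(s(t(s(c4)))) = 1 + depth(t(s(c4))) = 1 + 2 = 3
depth(t(s(t(s(c4))))) = 1 + depth(s(t(s(c4)))) = 1 + 3 = 4

4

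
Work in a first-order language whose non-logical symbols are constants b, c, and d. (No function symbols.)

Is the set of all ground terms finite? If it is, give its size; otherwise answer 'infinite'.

There are no function symbols, so every ground term is one of the 3 constants.
The Herbrand universe is {b, c, d}, which is finite with 3 elements.

3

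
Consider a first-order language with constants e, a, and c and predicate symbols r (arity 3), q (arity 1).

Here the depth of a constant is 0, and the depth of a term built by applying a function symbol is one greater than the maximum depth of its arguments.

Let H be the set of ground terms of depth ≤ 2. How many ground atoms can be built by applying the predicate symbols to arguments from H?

First count ground terms of depth ≤ 2.
With no function symbols every ground term is a constant, so there are exactly 3 ground terms at every depth bound.
N_0 = 3
N_1 = 3
N_2 = 3
So |H| = 3.
For each predicate symbol, the number of ground atoms is |H| raised to its arity; summing:
  r: 3^3 = 27;  q: 3
Total ground atoms: 27 + 3 = 30.

30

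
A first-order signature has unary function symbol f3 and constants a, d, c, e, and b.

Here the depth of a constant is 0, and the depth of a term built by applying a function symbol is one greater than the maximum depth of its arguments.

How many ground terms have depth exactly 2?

Let N_k count ground terms of depth at most k. Each non-constant term of depth ≤ k is some function symbol applied to depth-≤(k−1) arguments, giving N_k = 5 + N_{k-1}.
N_0 = 5
N_1 = 5 + 5 = 10
N_2 = 5 + 10 = 15
Terms of depth exactly 2: N_2 − N_1 = 15 − 10 = 5.

5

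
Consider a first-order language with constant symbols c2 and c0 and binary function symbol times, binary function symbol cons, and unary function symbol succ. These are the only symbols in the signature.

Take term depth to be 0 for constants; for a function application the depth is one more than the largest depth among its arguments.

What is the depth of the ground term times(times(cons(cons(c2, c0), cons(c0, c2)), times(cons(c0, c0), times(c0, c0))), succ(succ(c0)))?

4

depth(cons(c2, c0)) = 1 + max(0, 0) = 1
depth(cons(c0, c2)) = 1 + max(0, 0) = 1
depth(cons(cons(c2, c0), cons(c0, c2))) = 1 + max(1, 1) = 2
depth(cons(c0, c0)) = 1 + max(0, 0) = 1
depth(times(c0, c0)) = 1 + max(0, 0) = 1
depth(times(cons(c0, c0), times(c0, c0))) = 1 + max(1, 1) = 2
depth(times(cons(cons(c2, c0), cons(c0, c2)), times(cons(c0, c0), times(c0, c0)))) = 1 + max(2, 2) = 3
depth(succ(c0)) = 1 + depth(c0) = 1 + 0 = 1
depth(succ(succ(c0))) = 1 + depth(succ(c0)) = 1 + 1 = 2
depth(times(times(cons(cons(c2, c0), cons(c0, c2)), times(cons(c0, c0), times(c0, c0))), succ(succ(c0)))) = 1 + max(3, 2) = 4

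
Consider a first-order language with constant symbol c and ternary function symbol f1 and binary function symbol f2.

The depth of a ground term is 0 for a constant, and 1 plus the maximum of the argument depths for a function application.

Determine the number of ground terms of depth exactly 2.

34

Let N_k count ground terms of depth at most k. Each non-constant term of depth ≤ k is some function symbol applied to depth-≤(k−1) arguments, giving N_k = 1 + N_{k-1}^3 + N_{k-1}^2.
N_0 = 1
N_1 = 1 + 1^3 + 1^2 = 3
N_2 = 1 + 3^3 + 3^2 = 37
Terms of depth exactly 2: N_2 − N_1 = 37 − 3 = 34.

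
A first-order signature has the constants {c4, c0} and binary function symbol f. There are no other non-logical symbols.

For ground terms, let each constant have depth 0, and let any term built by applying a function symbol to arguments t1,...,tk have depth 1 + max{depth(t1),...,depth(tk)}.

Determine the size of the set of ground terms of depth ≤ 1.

Let N_k count ground terms of depth at most k. Each non-constant term of depth ≤ k is some function symbol applied to depth-≤(k−1) arguments, giving N_k = 2 + N_{k-1}^2.
N_0 = 2
N_1 = 2 + 2^2 = 6
Explicitly: c4, c0, f(c4, c4), f(c4, c0), f(c0, c4), f(c0, c0).

6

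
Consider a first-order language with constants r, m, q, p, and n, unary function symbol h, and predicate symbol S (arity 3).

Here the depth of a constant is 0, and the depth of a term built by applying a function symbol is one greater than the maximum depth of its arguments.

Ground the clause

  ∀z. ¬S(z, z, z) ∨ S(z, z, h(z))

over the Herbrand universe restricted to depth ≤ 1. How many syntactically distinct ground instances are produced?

10

Ground terms of depth ≤ 1:
  If N_k denotes the number of depth-≤k ground terms, the 5 constants give N_0 = 5, and each function symbol of arity r contributes N_{k-1}^r new terms at level k: N_k = 5 + N_{k-1}.
  N_0 = 5
  N_1 = 5 + 5 = 10
So there are 10 ground terms available for substitution.
There is 1 variable to instantiate (z),  occurring in at least one literal, so different choices give different ground instances.
Number of ground instances = 10.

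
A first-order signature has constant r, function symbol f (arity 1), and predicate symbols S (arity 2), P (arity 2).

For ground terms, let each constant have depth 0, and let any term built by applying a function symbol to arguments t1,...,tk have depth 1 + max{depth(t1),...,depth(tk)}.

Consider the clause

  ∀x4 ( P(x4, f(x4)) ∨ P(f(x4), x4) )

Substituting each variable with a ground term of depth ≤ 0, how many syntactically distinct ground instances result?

Ground terms of depth ≤ 0:
  Write N_k for the number of ground terms of depth ≤ k. A term of depth ≤ k is either a constant or a function symbol applied to arguments of depth ≤ k−1, so N_k = 1 + N_{k-1}.
  N_0 = 1
  Explicitly: r.
So there is exactly 1 ground term available for substitution.
The clause has 1 distinct variable (x4), which appears in the body. In the free term algebra distinct substitutions yield syntactically distinct ground instances.
Number of ground instances = 1.

1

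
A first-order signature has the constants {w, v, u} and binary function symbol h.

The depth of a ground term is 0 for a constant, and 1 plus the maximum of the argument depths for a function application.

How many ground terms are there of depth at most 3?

Let N_k count ground terms of depth at most k. Each non-constant term of depth ≤ k is some function symbol applied to depth-≤(k−1) arguments, giving N_k = 3 + N_{k-1}^2.
N_0 = 3
N_1 = 3 + 3^2 = 12
N_2 = 3 + 12^2 = 147
N_3 = 3 + 147^2 = 21612

21612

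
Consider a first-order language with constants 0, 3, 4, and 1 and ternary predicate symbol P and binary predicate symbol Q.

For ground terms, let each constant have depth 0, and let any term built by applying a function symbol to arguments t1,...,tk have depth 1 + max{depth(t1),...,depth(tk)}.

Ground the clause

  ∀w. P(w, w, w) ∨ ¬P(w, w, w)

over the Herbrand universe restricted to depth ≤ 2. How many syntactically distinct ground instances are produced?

4

Ground terms of depth ≤ 2:
  With no function symbols every ground term is a constant, so there are exactly 4 ground terms at every depth bound.
  N_0 = 4
  N_1 = 4
  N_2 = 4
  Explicitly: 0, 3, 4, 1.
So there are 4 ground terms available for substitution.
The body mentions the single quantified variable w; since ground terms form a free algebra, no two substitutions collapse to the same formula.
Number of ground instances = 4.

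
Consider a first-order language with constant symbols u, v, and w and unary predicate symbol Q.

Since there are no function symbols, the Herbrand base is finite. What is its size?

3

With no function symbols, the Herbrand universe is just the 3 constants.
Ground atoms per predicate: Q: 3.
Herbrand base size = 3 = 3.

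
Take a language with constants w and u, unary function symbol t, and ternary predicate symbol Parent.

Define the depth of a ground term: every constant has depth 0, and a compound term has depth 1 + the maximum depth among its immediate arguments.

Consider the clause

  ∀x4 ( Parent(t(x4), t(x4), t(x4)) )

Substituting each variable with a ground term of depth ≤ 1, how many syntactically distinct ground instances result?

Ground terms of depth ≤ 1:
  If N_k denotes the number of depth-≤k ground terms, the 2 constants give N_0 = 2, and each function symbol of arity r contributes N_{k-1}^r new terms at level k: N_k = 2 + N_{k-1}.
  N_0 = 2
  N_1 = 2 + 2 = 4
  Explicitly: w, u, t(w), t(u).
So there are 4 ground terms available for substitution.
The body mentions the single quantified variable x4; since ground terms form a free algebra, no two substitutions collapse to the same formula.
Number of ground instances = 4.

4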